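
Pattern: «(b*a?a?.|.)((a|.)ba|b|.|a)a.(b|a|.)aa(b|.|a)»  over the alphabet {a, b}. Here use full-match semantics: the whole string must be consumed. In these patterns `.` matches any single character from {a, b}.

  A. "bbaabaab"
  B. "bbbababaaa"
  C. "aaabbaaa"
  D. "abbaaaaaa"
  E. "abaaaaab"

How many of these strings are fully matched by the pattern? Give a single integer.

4

A → match
B → no match
C → match
D → match
E → match
Total matched: 4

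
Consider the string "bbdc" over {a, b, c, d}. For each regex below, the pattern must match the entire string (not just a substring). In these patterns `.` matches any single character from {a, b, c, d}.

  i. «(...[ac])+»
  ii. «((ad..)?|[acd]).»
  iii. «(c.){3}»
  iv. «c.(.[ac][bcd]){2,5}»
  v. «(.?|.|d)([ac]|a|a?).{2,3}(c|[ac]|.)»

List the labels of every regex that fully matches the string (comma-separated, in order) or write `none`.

i, v

i → match
ii → no match
iii → no match — must start with "c"
iv → no match — must start with "c"
v → match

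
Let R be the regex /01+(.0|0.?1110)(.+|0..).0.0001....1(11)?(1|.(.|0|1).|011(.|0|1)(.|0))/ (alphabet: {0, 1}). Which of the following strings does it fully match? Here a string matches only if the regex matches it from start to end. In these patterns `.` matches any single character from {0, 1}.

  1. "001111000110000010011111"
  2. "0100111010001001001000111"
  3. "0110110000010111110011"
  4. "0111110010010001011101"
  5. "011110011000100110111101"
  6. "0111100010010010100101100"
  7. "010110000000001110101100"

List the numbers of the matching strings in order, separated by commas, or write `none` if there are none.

1 → no match — must start with "01"
2 → no match
3 → no match
4 → no match
5 → no match
6 → no match
7 → no match

none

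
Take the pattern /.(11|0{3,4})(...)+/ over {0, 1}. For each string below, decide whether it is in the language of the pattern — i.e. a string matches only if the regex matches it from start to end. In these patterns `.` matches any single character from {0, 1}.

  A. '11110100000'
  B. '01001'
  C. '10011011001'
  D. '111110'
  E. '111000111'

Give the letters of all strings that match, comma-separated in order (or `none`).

D, E

A → no match
B → no match
C → no match
D → match
E → match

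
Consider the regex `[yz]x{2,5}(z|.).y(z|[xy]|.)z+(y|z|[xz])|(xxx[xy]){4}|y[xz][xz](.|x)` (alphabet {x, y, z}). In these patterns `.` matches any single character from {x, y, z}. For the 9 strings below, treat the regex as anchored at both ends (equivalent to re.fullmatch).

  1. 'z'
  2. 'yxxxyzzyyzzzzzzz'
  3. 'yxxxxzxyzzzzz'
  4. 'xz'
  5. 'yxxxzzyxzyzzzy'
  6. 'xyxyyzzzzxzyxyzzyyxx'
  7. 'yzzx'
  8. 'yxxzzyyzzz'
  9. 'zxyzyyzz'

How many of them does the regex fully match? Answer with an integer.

1 → no match
2 → no match
3 → match
4 → no match
5 → no match
6 → no match
7 → match
8 → match
9 → no match
Total matched: 3

3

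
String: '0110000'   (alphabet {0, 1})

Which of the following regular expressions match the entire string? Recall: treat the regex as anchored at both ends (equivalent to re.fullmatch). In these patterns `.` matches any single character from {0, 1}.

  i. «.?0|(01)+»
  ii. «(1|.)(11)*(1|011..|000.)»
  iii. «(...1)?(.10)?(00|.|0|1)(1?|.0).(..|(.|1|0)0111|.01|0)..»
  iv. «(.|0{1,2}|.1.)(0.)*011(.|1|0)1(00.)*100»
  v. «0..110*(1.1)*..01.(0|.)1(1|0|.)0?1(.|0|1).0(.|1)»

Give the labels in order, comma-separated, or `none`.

i → no match
ii → match
iii → match
iv → no match — must end with '100'
v → no match

ii, iii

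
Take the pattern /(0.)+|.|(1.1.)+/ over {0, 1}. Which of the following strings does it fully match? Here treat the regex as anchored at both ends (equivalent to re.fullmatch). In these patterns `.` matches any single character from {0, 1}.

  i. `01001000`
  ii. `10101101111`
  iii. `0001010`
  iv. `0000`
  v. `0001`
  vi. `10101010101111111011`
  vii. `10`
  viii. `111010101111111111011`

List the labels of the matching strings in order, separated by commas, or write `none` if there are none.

iv, v, vi

i → no match
ii → no match
iii → no match
iv → match
v → match
vi → match
vii → no match
viii → no match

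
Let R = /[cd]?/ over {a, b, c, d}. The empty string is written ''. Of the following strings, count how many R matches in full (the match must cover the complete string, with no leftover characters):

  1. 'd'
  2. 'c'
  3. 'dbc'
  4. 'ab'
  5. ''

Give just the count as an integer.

1 → match
2 → match
3 → no match
4 → no match
5 → match
Total matched: 3

3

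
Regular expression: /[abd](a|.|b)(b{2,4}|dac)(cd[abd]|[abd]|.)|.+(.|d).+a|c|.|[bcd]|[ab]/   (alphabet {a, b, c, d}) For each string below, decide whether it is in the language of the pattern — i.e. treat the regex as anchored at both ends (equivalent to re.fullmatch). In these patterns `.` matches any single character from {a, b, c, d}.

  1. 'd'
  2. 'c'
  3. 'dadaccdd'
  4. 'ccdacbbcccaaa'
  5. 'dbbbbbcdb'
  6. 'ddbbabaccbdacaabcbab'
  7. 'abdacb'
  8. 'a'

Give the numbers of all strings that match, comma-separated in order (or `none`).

1, 2, 3, 4, 5, 7, 8

1 → match
2 → match
3 → match
4 → match
5 → match
6 → no match
7 → match
8 → match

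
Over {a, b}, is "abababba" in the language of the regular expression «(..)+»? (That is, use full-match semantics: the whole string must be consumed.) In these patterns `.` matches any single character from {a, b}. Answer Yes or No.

Yes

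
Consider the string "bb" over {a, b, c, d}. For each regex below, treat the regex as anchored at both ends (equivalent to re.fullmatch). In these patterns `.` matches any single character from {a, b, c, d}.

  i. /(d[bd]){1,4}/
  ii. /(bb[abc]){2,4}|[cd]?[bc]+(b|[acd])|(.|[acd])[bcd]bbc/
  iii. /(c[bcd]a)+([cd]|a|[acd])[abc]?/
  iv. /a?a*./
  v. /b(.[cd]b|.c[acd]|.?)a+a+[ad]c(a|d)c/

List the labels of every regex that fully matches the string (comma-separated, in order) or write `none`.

ii

i → no match — must start with "d"
ii → match
iii → no match — must start with "c"
iv → no match
v → no match — must end with "c"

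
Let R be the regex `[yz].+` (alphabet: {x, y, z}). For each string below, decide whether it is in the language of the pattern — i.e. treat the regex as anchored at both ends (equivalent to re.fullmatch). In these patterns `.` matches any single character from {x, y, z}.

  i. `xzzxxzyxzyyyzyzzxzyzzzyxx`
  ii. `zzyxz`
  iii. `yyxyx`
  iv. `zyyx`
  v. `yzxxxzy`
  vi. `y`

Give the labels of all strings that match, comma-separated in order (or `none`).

i → no match
ii → match
iii → match
iv → match
v → match
vi → no match

ii, iii, iv, v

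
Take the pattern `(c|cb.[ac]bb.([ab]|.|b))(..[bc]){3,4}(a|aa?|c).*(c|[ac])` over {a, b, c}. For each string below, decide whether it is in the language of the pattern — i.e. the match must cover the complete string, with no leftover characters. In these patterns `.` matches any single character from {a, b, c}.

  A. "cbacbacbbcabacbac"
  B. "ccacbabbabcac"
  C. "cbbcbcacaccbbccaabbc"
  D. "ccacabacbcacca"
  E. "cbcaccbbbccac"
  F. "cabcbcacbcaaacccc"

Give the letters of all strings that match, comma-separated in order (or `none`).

A → match
B → match
C → no match
D → no match
E → no match
F → no match

A, B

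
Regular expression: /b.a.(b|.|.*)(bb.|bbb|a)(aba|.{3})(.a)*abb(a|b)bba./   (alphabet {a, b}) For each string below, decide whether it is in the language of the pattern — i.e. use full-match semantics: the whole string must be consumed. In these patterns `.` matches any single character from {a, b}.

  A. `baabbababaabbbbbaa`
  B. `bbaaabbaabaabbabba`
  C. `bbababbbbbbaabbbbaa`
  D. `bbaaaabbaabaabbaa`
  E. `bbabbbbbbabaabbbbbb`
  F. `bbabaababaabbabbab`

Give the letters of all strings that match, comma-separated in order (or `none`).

F

A → no match
B → no match
C → no match
D → no match
E → no match
F → match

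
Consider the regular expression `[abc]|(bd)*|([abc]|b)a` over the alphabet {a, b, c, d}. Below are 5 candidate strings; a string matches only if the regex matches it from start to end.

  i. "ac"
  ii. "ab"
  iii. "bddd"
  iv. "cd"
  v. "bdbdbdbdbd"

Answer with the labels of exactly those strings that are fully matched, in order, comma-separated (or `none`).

v

i → no match
ii → no match
iii → no match
iv → no match
v → match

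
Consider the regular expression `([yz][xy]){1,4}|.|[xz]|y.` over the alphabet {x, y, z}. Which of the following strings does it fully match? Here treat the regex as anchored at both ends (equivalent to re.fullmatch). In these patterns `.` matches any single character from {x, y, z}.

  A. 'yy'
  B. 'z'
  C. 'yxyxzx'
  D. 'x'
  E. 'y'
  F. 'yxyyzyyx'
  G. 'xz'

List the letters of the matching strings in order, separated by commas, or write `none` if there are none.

A → match
B → match
C → match
D → match
E → match
F → match
G → no match

A, B, C, D, E, F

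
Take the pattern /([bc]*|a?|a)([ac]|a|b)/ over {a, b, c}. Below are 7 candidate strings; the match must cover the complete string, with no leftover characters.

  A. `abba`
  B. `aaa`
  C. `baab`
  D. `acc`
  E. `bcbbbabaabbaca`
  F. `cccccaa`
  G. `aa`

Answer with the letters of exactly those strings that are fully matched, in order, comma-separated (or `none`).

G

A → no match
B → no match
C → no match
D → no match
E → no match
F → no match
G → match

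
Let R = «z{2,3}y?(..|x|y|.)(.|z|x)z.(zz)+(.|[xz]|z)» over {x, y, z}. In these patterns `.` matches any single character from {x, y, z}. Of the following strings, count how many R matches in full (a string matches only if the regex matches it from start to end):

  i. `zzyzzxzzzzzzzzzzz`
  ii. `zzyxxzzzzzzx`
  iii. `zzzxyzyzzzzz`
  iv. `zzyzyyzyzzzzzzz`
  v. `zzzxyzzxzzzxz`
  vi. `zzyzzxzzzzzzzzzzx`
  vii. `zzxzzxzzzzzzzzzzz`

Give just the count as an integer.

6

i → match
ii → match
iii → match
iv → match
v → no match
vi → match
vii → match
Total matched: 6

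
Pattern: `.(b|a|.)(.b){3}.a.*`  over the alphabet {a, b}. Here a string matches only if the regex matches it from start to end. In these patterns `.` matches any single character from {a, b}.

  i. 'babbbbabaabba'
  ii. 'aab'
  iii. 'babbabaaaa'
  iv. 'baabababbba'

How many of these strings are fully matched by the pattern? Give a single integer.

i → match
ii. 'aab' → no match
iii. 'babbabaaaa' → no match
iv. 'baabababbba' → no match
Total matched: 1

1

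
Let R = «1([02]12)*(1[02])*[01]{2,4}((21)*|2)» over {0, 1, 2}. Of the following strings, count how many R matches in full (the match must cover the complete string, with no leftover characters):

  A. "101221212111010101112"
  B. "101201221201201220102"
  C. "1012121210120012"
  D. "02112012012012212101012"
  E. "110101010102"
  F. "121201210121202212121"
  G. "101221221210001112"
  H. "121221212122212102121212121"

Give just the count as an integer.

A → no match
B → no match
C → match
D → no match — must start with "1"
E. "110101010102" → match
F → no match
G → no match
H → no match
Total matched: 2

2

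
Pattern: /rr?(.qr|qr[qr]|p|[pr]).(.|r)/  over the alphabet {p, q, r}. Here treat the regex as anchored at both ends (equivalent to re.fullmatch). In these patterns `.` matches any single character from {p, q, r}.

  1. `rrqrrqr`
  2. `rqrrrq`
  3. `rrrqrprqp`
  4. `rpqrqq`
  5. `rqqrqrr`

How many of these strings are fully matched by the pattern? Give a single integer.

1 → match
2 → match
3 → no match
4 → match
5 → no match
Total matched: 3

3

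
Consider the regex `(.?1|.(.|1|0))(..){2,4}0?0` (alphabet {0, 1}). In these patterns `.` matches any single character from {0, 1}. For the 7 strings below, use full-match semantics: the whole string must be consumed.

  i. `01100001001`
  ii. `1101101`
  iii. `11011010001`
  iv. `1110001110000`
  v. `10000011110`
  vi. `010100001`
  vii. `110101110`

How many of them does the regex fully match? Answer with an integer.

2

i → no match — must end with `0`
ii → no match — must end with `0`
iii → no match — must end with `0`
iv → no match
v → match
vi → no match — must end with `0`
vii → match
Total matched: 2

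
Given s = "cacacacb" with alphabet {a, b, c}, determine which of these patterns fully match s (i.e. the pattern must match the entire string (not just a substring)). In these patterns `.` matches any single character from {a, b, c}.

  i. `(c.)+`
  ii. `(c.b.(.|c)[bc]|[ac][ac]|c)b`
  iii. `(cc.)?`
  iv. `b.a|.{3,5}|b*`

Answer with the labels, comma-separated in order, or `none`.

i → match
ii → no match
iii → no match
iv → no match

i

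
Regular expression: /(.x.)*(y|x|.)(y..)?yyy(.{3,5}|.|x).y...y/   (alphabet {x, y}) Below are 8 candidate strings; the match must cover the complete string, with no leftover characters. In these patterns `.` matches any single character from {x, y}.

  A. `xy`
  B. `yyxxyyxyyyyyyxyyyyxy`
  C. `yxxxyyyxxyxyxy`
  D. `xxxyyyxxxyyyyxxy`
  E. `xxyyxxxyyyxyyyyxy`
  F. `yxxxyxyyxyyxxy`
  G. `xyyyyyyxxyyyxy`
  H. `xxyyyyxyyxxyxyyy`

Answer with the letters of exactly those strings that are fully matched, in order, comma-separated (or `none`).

A. `xy` → no match
B → no match
C → match
D → no match
E → match
F → no match
G → match
H → no match

C, E, G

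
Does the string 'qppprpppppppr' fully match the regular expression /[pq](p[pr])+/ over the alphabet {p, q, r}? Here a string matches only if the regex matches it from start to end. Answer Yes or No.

Yes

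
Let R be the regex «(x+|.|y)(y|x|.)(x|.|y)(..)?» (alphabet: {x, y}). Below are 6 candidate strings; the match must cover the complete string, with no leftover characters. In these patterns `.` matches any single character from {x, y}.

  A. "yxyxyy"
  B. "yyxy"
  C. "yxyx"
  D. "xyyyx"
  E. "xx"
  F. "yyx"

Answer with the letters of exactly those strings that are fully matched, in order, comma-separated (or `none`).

A → no match
B → no match
C → no match
D → match
E → no match
F → match

D, F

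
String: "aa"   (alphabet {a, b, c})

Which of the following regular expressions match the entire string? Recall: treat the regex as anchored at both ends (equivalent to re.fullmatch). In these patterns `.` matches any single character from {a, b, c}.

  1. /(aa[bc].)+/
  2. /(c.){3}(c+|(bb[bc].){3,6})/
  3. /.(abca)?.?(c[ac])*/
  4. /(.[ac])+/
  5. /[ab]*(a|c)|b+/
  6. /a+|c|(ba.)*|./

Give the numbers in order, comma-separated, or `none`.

3, 4, 5, 6

1 → no match
2 → no match — must start with "c"
3 → match
4 → match
5 → match
6 → match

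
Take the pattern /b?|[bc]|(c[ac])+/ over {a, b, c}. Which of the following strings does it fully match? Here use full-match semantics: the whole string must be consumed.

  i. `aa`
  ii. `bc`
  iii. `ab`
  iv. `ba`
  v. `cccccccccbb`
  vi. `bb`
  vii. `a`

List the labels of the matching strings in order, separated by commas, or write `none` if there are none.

none

i → no match
ii → no match
iii → no match
iv → no match
v → no match
vi → no match
vii → no match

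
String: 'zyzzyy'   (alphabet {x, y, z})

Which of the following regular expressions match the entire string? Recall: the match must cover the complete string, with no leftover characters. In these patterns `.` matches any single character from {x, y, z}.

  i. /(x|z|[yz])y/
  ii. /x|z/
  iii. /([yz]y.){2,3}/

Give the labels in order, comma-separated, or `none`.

i → no match
ii → no match
iii → match

iii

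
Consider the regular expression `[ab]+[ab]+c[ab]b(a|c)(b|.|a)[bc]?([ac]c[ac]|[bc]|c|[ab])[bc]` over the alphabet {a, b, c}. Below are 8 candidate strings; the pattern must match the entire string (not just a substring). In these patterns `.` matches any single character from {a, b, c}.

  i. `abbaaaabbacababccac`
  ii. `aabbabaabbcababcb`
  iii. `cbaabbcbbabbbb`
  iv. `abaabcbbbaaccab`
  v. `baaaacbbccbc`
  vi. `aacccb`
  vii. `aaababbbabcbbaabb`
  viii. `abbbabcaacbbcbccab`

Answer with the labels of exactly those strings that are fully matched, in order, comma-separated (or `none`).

i, ii, v, vii

i → match
ii → match
iii → no match
iv → no match
v → match
vi → no match
vii → match
viii → no match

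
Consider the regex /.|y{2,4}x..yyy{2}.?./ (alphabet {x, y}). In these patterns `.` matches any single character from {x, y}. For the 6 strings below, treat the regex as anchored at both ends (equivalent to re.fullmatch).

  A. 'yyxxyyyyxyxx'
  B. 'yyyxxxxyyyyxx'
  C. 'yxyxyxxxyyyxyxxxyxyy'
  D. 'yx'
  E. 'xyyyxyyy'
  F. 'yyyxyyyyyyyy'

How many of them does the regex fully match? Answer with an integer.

A → no match
B → no match
C → no match
D → no match
E → no match
F → match
Total matched: 1

1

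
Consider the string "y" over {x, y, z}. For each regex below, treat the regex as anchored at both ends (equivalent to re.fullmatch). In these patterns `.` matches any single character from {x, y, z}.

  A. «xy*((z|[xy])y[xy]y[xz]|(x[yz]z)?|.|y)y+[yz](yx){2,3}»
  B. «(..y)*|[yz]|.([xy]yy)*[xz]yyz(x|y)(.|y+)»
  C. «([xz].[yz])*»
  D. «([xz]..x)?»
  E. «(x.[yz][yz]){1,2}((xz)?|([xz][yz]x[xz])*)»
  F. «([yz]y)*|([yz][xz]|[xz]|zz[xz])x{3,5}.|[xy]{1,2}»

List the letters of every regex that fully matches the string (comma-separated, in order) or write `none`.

A → no match — must start with "x"
B → match
C → no match
D → no match
E → no match — must start with "x"
F → match

B, F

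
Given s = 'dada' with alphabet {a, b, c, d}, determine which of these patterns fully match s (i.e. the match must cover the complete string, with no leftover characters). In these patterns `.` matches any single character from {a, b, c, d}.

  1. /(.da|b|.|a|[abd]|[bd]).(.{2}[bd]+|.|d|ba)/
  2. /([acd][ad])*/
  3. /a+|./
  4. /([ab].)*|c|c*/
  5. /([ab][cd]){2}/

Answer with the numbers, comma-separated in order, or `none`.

2

1 → no match
2 → match
3 → no match
4 → no match
5 → no match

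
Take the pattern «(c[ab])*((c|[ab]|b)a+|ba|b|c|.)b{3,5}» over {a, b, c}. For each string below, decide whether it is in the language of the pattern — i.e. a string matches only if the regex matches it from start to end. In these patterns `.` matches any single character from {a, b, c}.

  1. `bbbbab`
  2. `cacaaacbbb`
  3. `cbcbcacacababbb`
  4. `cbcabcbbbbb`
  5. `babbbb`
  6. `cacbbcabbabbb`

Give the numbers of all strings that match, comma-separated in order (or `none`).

1 → no match
2 → no match
3 → match
4 → no match
5 → match
6 → no match

3, 5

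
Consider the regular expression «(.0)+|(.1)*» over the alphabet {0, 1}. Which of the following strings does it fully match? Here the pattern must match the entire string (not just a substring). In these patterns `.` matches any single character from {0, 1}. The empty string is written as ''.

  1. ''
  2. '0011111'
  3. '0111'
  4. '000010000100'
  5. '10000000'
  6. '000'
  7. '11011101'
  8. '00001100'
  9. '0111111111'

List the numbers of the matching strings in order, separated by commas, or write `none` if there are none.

1 → match
2 → no match
3 → match
4 → no match
5 → match
6 → no match
7 → match
8 → no match
9 → match

1, 3, 5, 7, 9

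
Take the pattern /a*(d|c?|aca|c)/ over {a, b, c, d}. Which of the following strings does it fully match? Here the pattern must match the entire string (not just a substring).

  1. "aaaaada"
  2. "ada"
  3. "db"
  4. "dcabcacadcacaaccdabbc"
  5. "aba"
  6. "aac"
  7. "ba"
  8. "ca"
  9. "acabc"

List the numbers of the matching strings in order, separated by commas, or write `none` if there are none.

6

1 → no match
2 → no match
3 → no match
4 → no match
5 → no match
6 → match
7 → no match
8 → no match
9 → no match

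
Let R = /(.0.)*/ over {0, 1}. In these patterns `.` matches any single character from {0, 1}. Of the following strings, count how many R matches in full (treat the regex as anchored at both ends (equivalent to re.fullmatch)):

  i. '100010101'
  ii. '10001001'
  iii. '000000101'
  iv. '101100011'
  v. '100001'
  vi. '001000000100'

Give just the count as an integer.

3

i → no match
ii → no match
iii → match
iv → no match
v → match
vi → match
Total matched: 3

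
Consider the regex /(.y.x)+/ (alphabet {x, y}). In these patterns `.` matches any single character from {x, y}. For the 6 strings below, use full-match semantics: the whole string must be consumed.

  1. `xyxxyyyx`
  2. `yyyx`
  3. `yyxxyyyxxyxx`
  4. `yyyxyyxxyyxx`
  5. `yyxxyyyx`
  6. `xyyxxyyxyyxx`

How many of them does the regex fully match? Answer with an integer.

1 → match
2 → match
3 → match
4 → match
5 → match
6 → match
Total matched: 6

6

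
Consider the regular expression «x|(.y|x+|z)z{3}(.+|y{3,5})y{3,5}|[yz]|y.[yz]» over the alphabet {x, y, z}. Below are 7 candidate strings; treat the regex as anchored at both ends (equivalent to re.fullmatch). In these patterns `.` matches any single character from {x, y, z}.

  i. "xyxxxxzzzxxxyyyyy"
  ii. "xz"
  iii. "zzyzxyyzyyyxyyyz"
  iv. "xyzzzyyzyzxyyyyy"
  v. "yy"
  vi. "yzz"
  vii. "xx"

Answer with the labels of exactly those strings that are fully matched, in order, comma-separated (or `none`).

i → no match
ii → no match
iii → no match
iv → match
v → no match
vi → match
vii → no match

iv, vi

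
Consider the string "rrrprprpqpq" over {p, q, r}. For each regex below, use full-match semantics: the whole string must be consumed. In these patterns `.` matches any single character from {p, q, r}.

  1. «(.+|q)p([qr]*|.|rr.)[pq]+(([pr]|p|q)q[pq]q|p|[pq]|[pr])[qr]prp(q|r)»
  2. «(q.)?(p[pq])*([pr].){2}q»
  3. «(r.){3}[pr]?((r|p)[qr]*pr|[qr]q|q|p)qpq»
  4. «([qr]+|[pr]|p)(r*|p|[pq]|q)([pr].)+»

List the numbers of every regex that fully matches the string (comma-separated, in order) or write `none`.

3, 4

1 → no match
2 → no match
3 → match
4 → match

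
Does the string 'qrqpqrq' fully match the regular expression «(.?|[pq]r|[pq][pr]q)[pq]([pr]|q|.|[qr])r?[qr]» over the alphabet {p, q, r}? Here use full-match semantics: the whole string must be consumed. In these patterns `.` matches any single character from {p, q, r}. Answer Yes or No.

Yes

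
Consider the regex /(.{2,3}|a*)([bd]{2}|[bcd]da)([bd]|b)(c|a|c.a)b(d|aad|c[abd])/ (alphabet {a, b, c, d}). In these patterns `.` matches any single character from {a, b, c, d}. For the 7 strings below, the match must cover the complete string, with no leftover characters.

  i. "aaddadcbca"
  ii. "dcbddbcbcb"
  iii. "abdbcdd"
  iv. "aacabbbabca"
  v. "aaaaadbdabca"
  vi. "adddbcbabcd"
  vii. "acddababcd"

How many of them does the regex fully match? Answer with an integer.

i → match
ii → match
iii → no match
iv → no match
v → match
vi → match
vii → match
Total matched: 5

5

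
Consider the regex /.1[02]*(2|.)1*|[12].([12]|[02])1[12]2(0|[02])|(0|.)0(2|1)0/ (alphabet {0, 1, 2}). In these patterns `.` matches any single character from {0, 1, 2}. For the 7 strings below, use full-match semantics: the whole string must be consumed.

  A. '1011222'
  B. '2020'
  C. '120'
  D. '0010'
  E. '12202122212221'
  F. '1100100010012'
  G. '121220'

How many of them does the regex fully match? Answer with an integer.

3

A → match
B → match
C → no match
D → match
E → no match
F → no match
G → no match
Total matched: 3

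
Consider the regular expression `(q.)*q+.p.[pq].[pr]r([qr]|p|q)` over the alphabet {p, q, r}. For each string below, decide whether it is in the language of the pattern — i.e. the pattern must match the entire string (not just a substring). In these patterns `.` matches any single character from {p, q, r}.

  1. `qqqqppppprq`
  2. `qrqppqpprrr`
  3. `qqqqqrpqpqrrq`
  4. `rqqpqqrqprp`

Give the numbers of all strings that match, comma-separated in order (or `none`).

1. `qqqqppppprq` → match
2. `qrqppqpprrr` → match
3 → match
4. `rqqpqqrqprp` → no match

1, 2, 3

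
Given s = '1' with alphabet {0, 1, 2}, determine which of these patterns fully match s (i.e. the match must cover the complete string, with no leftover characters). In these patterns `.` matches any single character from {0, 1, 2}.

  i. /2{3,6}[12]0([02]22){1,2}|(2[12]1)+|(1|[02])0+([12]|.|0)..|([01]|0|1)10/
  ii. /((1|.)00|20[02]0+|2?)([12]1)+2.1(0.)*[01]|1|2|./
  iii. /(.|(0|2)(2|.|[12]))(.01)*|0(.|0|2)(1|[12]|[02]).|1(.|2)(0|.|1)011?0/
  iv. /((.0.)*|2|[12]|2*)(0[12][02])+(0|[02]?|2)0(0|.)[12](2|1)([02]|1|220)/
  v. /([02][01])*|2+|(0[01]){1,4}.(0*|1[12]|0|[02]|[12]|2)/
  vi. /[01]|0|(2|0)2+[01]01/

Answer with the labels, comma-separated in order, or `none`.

i → no match
ii → match
iii → match
iv → no match
v → no match
vi → match

ii, iii, vi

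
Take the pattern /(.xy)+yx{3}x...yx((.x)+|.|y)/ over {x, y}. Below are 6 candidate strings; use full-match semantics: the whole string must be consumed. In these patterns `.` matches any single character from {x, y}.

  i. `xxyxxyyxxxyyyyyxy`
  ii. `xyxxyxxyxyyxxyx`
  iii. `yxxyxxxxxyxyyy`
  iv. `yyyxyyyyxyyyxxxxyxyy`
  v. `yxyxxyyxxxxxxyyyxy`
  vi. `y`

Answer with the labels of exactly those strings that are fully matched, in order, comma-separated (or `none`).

i → no match
ii → no match
iii → no match
iv → no match
v → no match
vi → no match

none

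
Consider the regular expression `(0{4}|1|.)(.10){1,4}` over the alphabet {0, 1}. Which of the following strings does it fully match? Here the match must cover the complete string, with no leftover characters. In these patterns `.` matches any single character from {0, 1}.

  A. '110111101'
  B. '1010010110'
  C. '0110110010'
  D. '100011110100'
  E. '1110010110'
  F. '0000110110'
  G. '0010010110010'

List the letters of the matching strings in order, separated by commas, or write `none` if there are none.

A → no match — must end with '10'
B → match
C → match
D → no match — must end with '10'
E → match
F → match
G → match

B, C, E, F, G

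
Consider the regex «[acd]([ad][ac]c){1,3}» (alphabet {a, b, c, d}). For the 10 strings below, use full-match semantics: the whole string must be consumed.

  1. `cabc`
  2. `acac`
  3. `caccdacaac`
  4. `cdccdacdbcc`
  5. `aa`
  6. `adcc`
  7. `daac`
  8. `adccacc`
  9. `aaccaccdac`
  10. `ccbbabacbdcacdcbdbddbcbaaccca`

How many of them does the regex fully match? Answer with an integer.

5

1 → no match
2 → no match
3 → match
4 → no match
5 → no match — must end with `c`
6 → match
7 → match
8 → match
9 → match
10 → no match — must end with `c`
Total matched: 5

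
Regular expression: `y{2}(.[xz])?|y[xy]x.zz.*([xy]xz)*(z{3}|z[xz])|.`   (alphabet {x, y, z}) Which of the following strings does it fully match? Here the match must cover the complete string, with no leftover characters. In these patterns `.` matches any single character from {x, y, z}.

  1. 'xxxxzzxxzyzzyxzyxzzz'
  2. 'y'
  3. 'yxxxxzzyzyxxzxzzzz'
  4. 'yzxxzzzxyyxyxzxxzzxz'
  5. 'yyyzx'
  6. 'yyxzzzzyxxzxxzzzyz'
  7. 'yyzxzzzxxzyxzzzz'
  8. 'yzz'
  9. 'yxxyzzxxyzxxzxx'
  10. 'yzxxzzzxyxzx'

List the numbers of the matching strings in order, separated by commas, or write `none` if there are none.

1 → no match
2. 'y' → match
3 → no match
4 → no match
5. 'yyyzx' → no match
6 → no match
7 → no match
8. 'yzz' → no match
9 → no match
10. 'yzxxzzzxyxzx' → no match

2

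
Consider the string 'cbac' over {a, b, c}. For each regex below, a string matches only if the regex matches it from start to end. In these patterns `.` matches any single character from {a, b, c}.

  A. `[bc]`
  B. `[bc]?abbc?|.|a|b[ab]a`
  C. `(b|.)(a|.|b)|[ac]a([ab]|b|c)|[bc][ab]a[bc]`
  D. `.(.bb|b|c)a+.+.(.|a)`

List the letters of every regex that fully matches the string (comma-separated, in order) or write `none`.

C

A → no match
B → no match
C → match
D → no match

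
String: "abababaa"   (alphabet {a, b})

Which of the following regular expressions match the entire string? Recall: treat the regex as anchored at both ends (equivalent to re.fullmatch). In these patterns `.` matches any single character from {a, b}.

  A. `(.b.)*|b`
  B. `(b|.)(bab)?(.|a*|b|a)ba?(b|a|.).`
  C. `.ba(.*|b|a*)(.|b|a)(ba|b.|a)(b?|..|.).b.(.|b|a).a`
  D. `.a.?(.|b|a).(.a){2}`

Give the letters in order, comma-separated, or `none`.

B

A → no match
B → match
C → no match
D → no match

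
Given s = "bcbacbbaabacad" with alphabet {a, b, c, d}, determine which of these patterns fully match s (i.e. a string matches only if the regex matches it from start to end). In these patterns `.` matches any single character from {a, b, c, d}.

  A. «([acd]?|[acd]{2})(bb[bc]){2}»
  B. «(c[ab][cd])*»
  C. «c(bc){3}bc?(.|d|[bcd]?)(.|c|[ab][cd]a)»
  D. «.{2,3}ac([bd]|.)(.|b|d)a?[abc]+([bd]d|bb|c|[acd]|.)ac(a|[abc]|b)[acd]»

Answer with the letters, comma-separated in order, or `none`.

A → no match
B → no match
C → no match — must start with "cbc"
D → match

D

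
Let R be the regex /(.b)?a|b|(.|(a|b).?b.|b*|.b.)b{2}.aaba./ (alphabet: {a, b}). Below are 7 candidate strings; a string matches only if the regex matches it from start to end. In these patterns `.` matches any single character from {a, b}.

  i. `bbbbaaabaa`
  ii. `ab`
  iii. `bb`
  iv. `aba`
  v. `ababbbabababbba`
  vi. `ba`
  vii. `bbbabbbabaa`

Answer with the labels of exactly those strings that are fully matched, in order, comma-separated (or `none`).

i, iv

i → match
ii → no match
iii → no match
iv → match
v → no match
vi → no match
vii → no match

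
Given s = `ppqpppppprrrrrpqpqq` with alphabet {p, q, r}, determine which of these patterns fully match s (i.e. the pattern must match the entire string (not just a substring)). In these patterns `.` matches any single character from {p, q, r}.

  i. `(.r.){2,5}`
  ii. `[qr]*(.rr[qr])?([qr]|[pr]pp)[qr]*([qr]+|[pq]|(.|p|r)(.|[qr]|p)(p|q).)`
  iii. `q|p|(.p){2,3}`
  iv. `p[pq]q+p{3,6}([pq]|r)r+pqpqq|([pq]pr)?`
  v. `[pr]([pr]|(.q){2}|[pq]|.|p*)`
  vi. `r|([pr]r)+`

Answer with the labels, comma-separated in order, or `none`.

iv

i → no match
ii → no match
iii → no match
iv → match
v → no match
vi → no match — must end with `r`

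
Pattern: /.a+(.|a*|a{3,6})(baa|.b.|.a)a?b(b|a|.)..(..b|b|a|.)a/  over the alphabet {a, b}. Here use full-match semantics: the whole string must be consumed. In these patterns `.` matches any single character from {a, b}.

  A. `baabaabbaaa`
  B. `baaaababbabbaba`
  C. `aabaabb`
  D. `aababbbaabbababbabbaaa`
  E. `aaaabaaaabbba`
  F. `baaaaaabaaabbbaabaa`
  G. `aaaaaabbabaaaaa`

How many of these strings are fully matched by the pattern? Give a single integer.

A. `baabaabbaaa` → no match
B → match
C. `aabaabb` → no match — must end with `a`
D → no match
E → no match
F → no match
G → match
Total matched: 2

2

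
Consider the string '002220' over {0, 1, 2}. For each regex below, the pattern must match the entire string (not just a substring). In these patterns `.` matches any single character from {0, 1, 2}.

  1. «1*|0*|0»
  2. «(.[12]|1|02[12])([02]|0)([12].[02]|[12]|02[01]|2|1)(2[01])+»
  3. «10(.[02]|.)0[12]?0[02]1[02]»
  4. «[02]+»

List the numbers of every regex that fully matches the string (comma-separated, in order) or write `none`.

4

1 → no match
2 → no match
3 → no match — must start with '10'
4 → match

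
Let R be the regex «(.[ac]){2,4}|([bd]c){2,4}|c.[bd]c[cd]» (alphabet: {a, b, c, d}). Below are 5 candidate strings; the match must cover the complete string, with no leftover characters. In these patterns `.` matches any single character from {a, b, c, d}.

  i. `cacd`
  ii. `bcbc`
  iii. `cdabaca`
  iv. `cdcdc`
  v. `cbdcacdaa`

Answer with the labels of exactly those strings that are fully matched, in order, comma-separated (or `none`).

ii

i → no match
ii → match
iii → no match
iv → no match
v → no match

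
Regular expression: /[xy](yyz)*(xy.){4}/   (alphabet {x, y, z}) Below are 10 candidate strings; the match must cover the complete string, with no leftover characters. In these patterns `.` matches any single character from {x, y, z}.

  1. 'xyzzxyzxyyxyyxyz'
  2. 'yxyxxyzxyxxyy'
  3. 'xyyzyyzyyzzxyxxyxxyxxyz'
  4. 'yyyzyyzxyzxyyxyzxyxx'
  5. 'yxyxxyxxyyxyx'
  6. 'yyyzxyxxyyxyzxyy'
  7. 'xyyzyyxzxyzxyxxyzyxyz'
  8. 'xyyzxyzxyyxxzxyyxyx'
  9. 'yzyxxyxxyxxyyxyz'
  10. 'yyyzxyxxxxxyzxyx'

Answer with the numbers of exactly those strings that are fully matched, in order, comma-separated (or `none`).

2, 5, 6

1 → no match
2 → match
3 → no match
4 → no match
5 → match
6 → match
7 → no match
8 → no match
9 → no match
10 → no match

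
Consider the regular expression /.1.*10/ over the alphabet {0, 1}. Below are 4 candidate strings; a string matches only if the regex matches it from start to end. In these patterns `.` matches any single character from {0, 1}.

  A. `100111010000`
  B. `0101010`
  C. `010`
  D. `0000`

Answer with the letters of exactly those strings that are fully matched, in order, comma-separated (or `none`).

A. `100111010000` → no match — must end with `10`
B. `0101010` → match
C. `010` → no match
D. `0000` → no match — must end with `10`

B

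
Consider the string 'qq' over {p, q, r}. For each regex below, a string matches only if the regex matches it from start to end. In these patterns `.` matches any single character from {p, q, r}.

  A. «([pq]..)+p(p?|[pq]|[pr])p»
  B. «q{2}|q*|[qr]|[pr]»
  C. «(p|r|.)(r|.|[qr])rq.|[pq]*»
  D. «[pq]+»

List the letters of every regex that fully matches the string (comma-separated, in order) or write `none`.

A → no match — must end with 'p'
B → match
C → match
D → match

B, C, D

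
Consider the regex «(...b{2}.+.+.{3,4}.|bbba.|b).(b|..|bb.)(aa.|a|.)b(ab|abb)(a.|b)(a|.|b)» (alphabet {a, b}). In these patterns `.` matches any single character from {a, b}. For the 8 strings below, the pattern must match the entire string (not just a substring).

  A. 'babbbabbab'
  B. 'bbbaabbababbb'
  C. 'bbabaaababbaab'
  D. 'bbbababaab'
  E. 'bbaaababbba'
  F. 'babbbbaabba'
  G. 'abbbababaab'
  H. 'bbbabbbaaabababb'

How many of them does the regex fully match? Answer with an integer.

5

A. 'babbbabbab' → no match
B → match
C → match
D. 'bbbababaab' → match
E. 'bbaaababbba' → match
F. 'babbbbaabba' → no match
G. 'abbbababaab' → no match
H → match
Total matched: 5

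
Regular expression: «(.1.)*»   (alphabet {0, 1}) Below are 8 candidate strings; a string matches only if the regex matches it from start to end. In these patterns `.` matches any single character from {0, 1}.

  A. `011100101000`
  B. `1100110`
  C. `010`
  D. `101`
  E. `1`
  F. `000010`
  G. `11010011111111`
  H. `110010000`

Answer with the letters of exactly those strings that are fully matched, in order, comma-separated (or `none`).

C

A → no match
B → no match
C → match
D → no match
E → no match
F → no match
G → no match
H → no match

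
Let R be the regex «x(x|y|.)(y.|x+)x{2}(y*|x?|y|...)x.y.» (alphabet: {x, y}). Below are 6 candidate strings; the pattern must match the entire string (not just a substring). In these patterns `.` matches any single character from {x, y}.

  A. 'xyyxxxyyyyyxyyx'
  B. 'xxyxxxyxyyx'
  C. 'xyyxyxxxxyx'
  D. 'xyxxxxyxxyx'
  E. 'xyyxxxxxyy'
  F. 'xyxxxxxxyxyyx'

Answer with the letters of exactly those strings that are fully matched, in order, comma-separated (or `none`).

A, B, D, E, F

A → match
B → match
C → no match
D → match
E → match
F → match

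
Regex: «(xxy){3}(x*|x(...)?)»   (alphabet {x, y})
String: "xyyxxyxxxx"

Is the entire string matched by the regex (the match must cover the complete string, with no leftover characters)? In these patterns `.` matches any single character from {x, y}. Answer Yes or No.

No

Every match must start with "xxy", but "xyyxxyxxxx" does not.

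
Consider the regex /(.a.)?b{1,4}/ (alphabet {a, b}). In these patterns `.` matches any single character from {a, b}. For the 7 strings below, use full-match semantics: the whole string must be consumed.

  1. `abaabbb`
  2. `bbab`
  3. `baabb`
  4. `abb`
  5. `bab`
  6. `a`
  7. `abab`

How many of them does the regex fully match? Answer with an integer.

1. `abaabbb` → no match
2. `bbab` → no match
3. `baabb` → match
4. `abb` → no match
5. `bab` → no match
6. `a` → no match — must end with `b`
7. `abab` → no match
Total matched: 1

1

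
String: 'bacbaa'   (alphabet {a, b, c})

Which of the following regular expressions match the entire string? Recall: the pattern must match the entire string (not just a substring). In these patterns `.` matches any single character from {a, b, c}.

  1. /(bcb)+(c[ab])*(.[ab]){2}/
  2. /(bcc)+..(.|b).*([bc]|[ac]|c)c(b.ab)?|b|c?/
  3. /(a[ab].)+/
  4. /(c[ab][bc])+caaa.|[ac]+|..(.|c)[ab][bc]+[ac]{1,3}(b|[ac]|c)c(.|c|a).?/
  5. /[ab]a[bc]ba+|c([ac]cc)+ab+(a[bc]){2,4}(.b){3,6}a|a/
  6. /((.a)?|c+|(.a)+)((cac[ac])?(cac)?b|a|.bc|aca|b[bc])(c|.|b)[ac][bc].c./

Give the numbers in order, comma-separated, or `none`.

5

1 → no match — must start with 'bcb'
2 → no match
3 → no match — must start with 'a'
4 → no match
5 → match
6 → no match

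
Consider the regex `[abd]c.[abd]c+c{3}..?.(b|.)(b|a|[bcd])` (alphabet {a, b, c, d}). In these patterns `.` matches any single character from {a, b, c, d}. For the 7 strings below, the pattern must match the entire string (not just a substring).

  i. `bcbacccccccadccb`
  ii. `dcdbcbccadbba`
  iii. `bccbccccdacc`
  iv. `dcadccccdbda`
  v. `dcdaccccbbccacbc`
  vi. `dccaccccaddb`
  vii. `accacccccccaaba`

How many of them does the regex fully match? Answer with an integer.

5

i → match
ii → no match
iii. `bccbccccdacc` → match
iv. `dcadccccdbda` → match
v → no match
vi. `dccaccccaddb` → match
vii → match
Total matched: 5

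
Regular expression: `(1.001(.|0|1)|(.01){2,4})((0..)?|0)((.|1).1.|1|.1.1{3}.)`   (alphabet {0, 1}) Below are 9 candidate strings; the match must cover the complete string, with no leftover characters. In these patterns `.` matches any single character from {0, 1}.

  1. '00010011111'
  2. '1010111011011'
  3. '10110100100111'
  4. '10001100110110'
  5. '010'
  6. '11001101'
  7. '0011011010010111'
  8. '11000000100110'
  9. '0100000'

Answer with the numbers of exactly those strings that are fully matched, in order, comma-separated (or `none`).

1 → no match
2 → no match
3 → match
4 → no match
5 → no match
6 → match
7 → match
8 → no match
9 → no match

3, 6, 7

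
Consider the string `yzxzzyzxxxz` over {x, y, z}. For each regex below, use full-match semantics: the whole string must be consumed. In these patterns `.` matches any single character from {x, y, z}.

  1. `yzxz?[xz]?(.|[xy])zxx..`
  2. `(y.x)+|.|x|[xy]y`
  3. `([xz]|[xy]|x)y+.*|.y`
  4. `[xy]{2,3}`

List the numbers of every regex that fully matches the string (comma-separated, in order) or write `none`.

1

1 → match
2 → no match
3 → no match
4 → no match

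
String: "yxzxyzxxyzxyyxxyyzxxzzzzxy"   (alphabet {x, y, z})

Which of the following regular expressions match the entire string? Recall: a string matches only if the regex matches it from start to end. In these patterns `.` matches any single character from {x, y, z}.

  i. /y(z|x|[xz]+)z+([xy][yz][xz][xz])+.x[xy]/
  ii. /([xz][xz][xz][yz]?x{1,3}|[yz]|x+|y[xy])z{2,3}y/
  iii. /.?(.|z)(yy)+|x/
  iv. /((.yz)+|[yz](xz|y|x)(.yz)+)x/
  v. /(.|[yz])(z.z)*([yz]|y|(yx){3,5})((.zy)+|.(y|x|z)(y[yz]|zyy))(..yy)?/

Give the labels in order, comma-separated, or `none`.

i → match
ii → no match — must end with "zy"
iii → no match
iv → no match — must end with "yzx"
v → no match

i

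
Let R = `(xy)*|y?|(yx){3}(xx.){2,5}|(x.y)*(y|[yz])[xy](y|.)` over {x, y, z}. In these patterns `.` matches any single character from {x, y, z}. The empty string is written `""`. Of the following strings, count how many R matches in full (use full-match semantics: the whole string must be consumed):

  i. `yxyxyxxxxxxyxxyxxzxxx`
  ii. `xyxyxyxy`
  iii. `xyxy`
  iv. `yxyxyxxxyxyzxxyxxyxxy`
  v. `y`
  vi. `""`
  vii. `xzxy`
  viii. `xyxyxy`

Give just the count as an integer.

i → match
ii. `xyxyxyxy` → match
iii. `xyxy` → match
iv → no match
v. `y` → match
vi. `""` → match
vii. `xzxy` → no match
viii. `xyxyxy` → match
Total matched: 6

6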